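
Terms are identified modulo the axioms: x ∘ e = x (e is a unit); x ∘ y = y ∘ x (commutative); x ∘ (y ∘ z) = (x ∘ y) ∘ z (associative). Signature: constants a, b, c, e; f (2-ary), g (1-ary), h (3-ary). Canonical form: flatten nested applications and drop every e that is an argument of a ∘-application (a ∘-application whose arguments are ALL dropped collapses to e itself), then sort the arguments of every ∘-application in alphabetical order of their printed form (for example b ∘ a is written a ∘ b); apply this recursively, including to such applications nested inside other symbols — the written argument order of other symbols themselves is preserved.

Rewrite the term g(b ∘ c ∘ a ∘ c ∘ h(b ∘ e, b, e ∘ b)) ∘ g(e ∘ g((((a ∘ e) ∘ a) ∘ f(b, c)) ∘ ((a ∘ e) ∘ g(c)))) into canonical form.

Answer: g(a ∘ b ∘ c ∘ c ∘ h(b, b, b)) ∘ g(g(a ∘ a ∘ a ∘ f(b, c) ∘ g(c)))

Derivation:
Simplify inside:  g(b ∘ c ∘ a ∘ c ∘ h(b ∘ e, b, e ∘ b))  →  g(a ∘ b ∘ c ∘ c ∘ h(b, b, b))
Simplify inside:  g(e ∘ g((((a ∘ e) ∘ a) ∘ f(b, c)) ∘ ((a ∘ e) ∘ g(c))))  →  g(g(a ∘ a ∘ a ∘ f(b, c) ∘ g(c)))
Sort:  g(a ∘ b ∘ c ∘ c ∘ h(b, b, b)) ∘ g(g(a ∘ a ∘ a ∘ f(b, c) ∘ g(c)))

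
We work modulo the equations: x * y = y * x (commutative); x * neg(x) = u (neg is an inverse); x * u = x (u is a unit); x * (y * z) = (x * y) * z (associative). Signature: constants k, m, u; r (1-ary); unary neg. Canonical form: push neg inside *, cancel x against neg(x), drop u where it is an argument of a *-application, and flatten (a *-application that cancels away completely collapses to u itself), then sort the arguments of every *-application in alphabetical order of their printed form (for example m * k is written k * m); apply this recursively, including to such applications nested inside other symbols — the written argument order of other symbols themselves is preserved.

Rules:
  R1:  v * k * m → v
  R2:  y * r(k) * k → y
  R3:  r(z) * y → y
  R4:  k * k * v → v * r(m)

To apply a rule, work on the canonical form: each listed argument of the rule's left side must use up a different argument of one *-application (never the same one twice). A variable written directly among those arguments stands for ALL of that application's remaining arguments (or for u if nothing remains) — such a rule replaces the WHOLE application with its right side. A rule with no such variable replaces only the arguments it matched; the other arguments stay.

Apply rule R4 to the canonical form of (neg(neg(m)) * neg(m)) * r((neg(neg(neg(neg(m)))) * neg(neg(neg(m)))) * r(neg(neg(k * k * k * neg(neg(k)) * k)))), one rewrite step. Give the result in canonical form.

Answer: r(r(k * k * k * r(m)))

Derivation:
Canonical form:  r(r(k * k * k * k * k))
Match R4:  consume k, k;  v := k * k * k
The extension variable absorbs all remaining arguments, so the whole application is rewritten.
New term:  r(r(k * k * k * r(m)))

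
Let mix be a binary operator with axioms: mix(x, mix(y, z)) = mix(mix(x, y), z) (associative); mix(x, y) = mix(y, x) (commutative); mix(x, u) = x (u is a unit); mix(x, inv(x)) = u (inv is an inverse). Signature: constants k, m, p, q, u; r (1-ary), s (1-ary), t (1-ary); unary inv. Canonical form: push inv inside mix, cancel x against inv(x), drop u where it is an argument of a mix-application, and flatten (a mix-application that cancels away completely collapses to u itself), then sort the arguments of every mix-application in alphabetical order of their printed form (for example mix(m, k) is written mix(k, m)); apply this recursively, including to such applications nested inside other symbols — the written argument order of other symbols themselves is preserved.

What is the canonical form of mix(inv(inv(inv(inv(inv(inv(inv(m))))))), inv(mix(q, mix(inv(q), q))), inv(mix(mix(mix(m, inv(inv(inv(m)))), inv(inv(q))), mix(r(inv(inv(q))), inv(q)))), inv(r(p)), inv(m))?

Push inv inside:  distribute inv over mix and collapse double inv
Collect terms:  mix(inv(m), inv(m), inv(q), inv(r(q)), inv(r(p)))
Sort:  mix(inv(m), inv(m), inv(q), inv(r(p)), inv(r(q)))

Answer: mix(inv(m), inv(m), inv(q), inv(r(p)), inv(r(q)))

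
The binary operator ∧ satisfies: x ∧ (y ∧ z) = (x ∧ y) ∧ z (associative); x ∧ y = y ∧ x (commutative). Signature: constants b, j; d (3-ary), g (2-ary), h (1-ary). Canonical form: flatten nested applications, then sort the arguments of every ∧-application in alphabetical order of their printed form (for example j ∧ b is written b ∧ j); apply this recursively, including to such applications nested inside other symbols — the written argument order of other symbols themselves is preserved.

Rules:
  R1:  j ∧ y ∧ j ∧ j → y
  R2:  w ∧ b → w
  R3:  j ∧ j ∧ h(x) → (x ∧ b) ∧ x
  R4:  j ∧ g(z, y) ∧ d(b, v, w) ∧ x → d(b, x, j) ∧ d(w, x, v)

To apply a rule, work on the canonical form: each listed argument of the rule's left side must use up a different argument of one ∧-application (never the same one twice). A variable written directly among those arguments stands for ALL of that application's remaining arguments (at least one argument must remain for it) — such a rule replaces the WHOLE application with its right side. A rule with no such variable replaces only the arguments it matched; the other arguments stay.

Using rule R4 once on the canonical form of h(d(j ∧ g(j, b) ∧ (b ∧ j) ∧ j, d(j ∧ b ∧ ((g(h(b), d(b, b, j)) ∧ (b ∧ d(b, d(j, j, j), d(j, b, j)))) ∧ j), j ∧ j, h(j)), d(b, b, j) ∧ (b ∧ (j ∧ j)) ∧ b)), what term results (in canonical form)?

Canonical form:  h(d(b ∧ g(j, b) ∧ j ∧ j ∧ j, d(b ∧ b ∧ d(b, d(j, j, j), d(j, b, j)) ∧ g(h(b), d(b, b, j)) ∧ j ∧ j, j ∧ j, h(j)), b ∧ b ∧ d(b, b, j) ∧ j ∧ j))
Apply R4:  consuming d(b, d(j, j, j), d(j, b, j)), g(h(b), d(b, b, j)), j;  v := d(j, j, j), w := d(j, b, j), x := b ∧ b ∧ j, y := d(b, b, j), z := h(b)
The extension variable absorbs all remaining arguments, so the whole application is rewritten.
Giving:  h(d(b ∧ g(j, b) ∧ j ∧ j ∧ j, d(d(b, b ∧ b ∧ j, j) ∧ d(d(j, b, j), b ∧ b ∧ j, d(j, j, j)), j ∧ j, h(j)), b ∧ b ∧ d(b, b, j) ∧ j ∧ j))

Answer: h(d(b ∧ g(j, b) ∧ j ∧ j ∧ j, d(d(b, b ∧ b ∧ j, j) ∧ d(d(j, b, j), b ∧ b ∧ j, d(j, j, j)), j ∧ j, h(j)), b ∧ b ∧ d(b, b, j) ∧ j ∧ j))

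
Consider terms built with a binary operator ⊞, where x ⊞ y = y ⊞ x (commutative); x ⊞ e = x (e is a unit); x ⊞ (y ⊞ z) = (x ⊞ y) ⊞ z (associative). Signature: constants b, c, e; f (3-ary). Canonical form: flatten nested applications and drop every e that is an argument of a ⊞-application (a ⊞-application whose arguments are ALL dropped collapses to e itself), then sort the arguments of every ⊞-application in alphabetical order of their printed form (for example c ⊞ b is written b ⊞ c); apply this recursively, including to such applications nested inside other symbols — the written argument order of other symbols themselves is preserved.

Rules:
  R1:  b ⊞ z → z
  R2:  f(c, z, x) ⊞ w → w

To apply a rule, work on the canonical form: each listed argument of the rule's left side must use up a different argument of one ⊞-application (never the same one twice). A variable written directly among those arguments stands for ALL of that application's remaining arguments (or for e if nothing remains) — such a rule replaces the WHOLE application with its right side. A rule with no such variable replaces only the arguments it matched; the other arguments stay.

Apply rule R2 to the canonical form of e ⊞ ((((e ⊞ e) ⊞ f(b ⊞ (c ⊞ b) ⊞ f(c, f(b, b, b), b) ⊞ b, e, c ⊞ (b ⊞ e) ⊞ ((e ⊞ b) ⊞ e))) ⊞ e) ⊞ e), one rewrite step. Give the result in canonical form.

Canonical form:  f(b ⊞ b ⊞ b ⊞ c ⊞ f(c, f(b, b, b), b), e, b ⊞ b ⊞ c)
Match R2:  consume f(c, f(b, b, b), b);  w := b ⊞ b ⊞ b ⊞ c, x := b, z := f(b, b, b)
Every leftover argument binds to the variable; the entire application is replaced.
Result:  f(b ⊞ b ⊞ b ⊞ c, e, b ⊞ b ⊞ c)

Answer: f(b ⊞ b ⊞ b ⊞ c, e, b ⊞ b ⊞ c)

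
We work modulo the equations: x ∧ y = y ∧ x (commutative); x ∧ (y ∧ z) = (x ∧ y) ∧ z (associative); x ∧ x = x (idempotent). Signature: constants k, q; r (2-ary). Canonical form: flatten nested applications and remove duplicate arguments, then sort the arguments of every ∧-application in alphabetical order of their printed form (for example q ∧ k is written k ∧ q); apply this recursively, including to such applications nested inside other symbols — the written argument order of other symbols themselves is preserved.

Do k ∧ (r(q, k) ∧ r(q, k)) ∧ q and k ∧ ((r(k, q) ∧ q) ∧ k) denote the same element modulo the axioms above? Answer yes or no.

Left:  k ∧ (r(q, k) ∧ r(q, k)) ∧ q
  Un-nest:  k ∧ r(q, k) ∧ r(q, k) ∧ q
  Deduplicate:  drop duplicate r(q, k)
  Sort:  k ∧ q ∧ r(q, k)
Right:  k ∧ ((r(k, q) ∧ q) ∧ k)
  Un-nest:  k ∧ r(k, q) ∧ q ∧ k
  Drop duplicates:  drop duplicate k
  Sort arguments:  k ∧ q ∧ r(k, q)

Answer: no — k ∧ q ∧ r(q, k) vs k ∧ q ∧ r(k, q)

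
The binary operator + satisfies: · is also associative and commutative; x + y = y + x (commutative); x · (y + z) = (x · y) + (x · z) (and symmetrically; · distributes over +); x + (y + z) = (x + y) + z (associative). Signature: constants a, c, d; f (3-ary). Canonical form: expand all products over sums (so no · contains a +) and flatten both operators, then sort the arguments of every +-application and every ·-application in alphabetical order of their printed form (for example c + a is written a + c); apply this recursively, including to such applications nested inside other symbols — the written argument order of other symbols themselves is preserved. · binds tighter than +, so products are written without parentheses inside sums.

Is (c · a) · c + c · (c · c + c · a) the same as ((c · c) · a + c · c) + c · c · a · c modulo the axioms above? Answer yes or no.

Left:  (c · a) · c + c · (c · c + c · a)
  Distribute:  a · c · c + c · c · c + a · c · c
  Sort arguments:  a · c · c + a · c · c + c · c · c
Right:  ((c · c) · a + c · c) + c · c · a · c
  Flatten:  a · c · c + c · c + a · c · c · c
  Order the arguments:  a · c · c + a · c · c · c + c · c

Answer: no — a · c · c + a · c · c + c · c · c vs a · c · c + a · c · c · c + c · c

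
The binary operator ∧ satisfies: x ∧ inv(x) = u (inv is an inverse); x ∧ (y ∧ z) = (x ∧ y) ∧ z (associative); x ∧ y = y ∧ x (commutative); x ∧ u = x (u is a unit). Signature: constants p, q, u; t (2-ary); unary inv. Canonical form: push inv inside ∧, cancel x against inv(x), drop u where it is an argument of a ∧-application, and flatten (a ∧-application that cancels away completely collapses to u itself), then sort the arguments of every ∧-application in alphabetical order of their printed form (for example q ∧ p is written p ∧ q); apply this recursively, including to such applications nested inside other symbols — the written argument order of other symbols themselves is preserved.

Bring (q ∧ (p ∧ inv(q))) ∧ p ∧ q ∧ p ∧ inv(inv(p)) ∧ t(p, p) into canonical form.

Push inv inside:  distribute inv over ∧ and collapse double inv
Combine occurrences:  q ∧ p ∧ p ∧ p ∧ p ∧ t(p, p)
Order the arguments:  p ∧ p ∧ p ∧ p ∧ q ∧ t(p, p)

Answer: p ∧ p ∧ p ∧ p ∧ q ∧ t(p, p)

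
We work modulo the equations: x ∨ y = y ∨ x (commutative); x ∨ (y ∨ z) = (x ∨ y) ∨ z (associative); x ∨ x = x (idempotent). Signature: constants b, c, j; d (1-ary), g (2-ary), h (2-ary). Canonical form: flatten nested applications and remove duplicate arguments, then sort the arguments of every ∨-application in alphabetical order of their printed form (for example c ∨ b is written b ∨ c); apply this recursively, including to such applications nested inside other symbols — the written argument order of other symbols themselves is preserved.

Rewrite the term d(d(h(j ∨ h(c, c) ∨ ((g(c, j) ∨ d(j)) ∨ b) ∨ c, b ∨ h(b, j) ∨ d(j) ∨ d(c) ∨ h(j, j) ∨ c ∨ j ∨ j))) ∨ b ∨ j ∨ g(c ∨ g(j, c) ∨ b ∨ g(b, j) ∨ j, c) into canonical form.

Answer: b ∨ d(d(h(b ∨ c ∨ d(j) ∨ g(c, j) ∨ h(c, c) ∨ j, b ∨ c ∨ d(c) ∨ d(j) ∨ h(b, j) ∨ h(j, j) ∨ j))) ∨ g(b ∨ c ∨ g(b, j) ∨ g(j, c) ∨ j, c) ∨ j

Derivation:
Simplify inside:  d(d(h(j ∨ h(c, c) ∨ ((g(c, j) ∨ d(j)) ∨ b) ∨ c, b ∨ h(b, j) ∨ d(j) ∨ d(c) ∨ h(j, j) ∨ c ∨ j ∨ j)))  →  d(d(h(b ∨ c ∨ d(j) ∨ g(c, j) ∨ h(c, c) ∨ j, b ∨ c ∨ d(c) ∨ d(j) ∨ h(b, j) ∨ h(j, j) ∨ j)))
Inside:  g(c ∨ g(j, c) ∨ b ∨ g(b, j) ∨ j, c)  →  g(b ∨ c ∨ g(b, j) ∨ g(j, c) ∨ j, c)
Sort arguments:  b ∨ d(d(h(b ∨ c ∨ d(j) ∨ g(c, j) ∨ h(c, c) ∨ j, b ∨ c ∨ d(c) ∨ d(j) ∨ h(b, j) ∨ h(j, j) ∨ j))) ∨ g(b ∨ c ∨ g(b, j) ∨ g(j, c) ∨ j, c) ∨ j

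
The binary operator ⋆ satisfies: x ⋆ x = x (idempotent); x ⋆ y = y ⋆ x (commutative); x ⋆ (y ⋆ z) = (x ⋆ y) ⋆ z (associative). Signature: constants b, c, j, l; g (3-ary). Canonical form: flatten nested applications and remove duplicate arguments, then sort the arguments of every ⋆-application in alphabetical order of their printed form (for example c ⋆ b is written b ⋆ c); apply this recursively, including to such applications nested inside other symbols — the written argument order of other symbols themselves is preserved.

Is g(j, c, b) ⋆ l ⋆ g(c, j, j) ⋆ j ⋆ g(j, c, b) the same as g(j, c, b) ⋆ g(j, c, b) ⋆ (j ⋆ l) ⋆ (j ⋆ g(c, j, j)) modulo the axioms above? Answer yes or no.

Left:  g(j, c, b) ⋆ l ⋆ g(c, j, j) ⋆ j ⋆ g(j, c, b)
  Drop duplicates:  drop duplicate g(j, c, b)
  Order the arguments:  g(c, j, j) ⋆ g(j, c, b) ⋆ j ⋆ l
Right:  g(j, c, b) ⋆ g(j, c, b) ⋆ (j ⋆ l) ⋆ (j ⋆ g(c, j, j))
  Un-nest:  g(j, c, b) ⋆ g(j, c, b) ⋆ j ⋆ l ⋆ j ⋆ g(c, j, j)
  Idempotence:  drop duplicate g(j, c, b), j
  Sort:  g(c, j, j) ⋆ g(j, c, b) ⋆ j ⋆ l

Answer: yes — both canonical forms are g(c, j, j) ⋆ g(j, c, b) ⋆ j ⋆ l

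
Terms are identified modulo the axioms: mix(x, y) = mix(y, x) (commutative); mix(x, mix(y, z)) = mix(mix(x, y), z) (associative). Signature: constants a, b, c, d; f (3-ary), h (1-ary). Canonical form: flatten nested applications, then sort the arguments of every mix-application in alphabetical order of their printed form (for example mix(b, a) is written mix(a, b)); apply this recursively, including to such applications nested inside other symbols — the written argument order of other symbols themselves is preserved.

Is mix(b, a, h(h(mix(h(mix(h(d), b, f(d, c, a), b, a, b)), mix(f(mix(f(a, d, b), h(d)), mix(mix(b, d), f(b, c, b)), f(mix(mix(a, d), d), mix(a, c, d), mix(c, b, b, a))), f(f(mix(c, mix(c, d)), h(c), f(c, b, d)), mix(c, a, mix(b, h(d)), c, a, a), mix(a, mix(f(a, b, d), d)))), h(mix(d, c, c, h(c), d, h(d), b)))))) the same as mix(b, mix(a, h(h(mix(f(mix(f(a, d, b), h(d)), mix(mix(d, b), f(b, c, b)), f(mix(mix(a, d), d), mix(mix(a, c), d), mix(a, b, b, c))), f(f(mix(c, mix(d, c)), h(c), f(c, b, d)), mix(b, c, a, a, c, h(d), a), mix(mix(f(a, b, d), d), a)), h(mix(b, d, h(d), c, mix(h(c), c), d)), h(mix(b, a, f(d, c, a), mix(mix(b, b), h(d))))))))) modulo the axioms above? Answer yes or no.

Left:  mix(b, a, h(h(mix(h(mix(h(d), b, f(d, c, a), b, a, b)), mix(f(mix(f(a, d, b), h(d)), mix(mix(b, d), f(b, c, b)), f(mix(mix(a, d), d), mix(a, c, d), mix(c, b, b, a))), f(f(mix(c, mix(c, d)), h(c), f(c, b, d)), mix(c, a, mix(b, h(d)), c, a, a), mix(a, mix(f(a, b, d), d)))), h(mix(d, c, c, h(c), d, h(d), b))))))
  Inside:  h(h(mix(h(mix(h(d), b, f(d, c, a), b, a, b)), mix(f(mix(f(a, d, b), h(d)), mix(mix(b, d), f(b, c, b)), f(mix(mix(a, d), d), mix(a, c, d), mix(c, b, b, a))), f(f(mix(c, mix(c, d)), h(c), f(c, b, d)), mix(c, a, mix(b, h(d)), c, a, a), mix(a, mix(f(a, b, d), d)))), h(mix(d, c, c, h(c), d, h(d), b)))))  →  h(h(mix(f(f(mix(c, c, d), h(c), f(c, b, d)), mix(a, a, a, b, c, c, h(d)), mix(a, d, f(a, b, d))), f(mix(f(a, d, b), h(d)), mix(b, d, f(b, c, b)), f(mix(a, d, d), mix(a, c, d), mix(a, b, b, c))), h(mix(a, b, b, b, f(d, c, a), h(d))), h(mix(b, c, c, d, d, h(c), h(d))))))
  Order the arguments:  mix(a, b, h(h(mix(f(f(mix(c, c, d), h(c), f(c, b, d)), mix(a, a, a, b, c, c, h(d)), mix(a, d, f(a, b, d))), f(mix(f(a, d, b), h(d)), mix(b, d, f(b, c, b)), f(mix(a, d, d), mix(a, c, d), mix(a, b, b, c))), h(mix(a, b, b, b, f(d, c, a), h(d))), h(mix(b, c, c, d, d, h(c), h(d)))))))
Right:  mix(b, mix(a, h(h(mix(f(mix(f(a, d, b), h(d)), mix(mix(d, b), f(b, c, b)), f(mix(mix(a, d), d), mix(mix(a, c), d), mix(a, b, b, c))), f(f(mix(c, mix(d, c)), h(c), f(c, b, d)), mix(b, c, a, a, c, h(d), a), mix(mix(f(a, b, d), d), a)), h(mix(b, d, h(d), c, mix(h(c), c), d)), h(mix(b, a, f(d, c, a), mix(mix(b, b), h(d)))))))))
  Un-nest:  mix(b, a, h(h(mix(f(mix(f(a, d, b), h(d)), mix(mix(d, b), f(b, c, b)), f(mix(mix(a, d), d), mix(mix(a, c), d), mix(a, b, b, c))), f(f(mix(c, mix(d, c)), h(c), f(c, b, d)), mix(b, c, a, a, c, h(d), a), mix(mix(f(a, b, d), d), a)), h(mix(b, d, h(d), c, mix(h(c), c), d)), h(mix(b, a, f(d, c, a), mix(mix(b, b), h(d))))))))
  Canonicalize subterm:  h(h(mix(f(mix(f(a, d, b), h(d)), mix(mix(d, b), f(b, c, b)), f(mix(mix(a, d), d), mix(mix(a, c), d), mix(a, b, b, c))), f(f(mix(c, mix(d, c)), h(c), f(c, b, d)), mix(b, c, a, a, c, h(d), a), mix(mix(f(a, b, d), d), a)), h(mix(b, d, h(d), c, mix(h(c), c), d)), h(mix(b, a, f(d, c, a), mix(mix(b, b), h(d)))))))  →  h(h(mix(f(f(mix(c, c, d), h(c), f(c, b, d)), mix(a, a, a, b, c, c, h(d)), mix(a, d, f(a, b, d))), f(mix(f(a, d, b), h(d)), mix(b, d, f(b, c, b)), f(mix(a, d, d), mix(a, c, d), mix(a, b, b, c))), h(mix(a, b, b, b, f(d, c, a), h(d))), h(mix(b, c, c, d, d, h(c), h(d))))))
  Sort arguments:  mix(a, b, h(h(mix(f(f(mix(c, c, d), h(c), f(c, b, d)), mix(a, a, a, b, c, c, h(d)), mix(a, d, f(a, b, d))), f(mix(f(a, d, b), h(d)), mix(b, d, f(b, c, b)), f(mix(a, d, d), mix(a, c, d), mix(a, b, b, c))), h(mix(a, b, b, b, f(d, c, a), h(d))), h(mix(b, c, c, d, d, h(c), h(d)))))))

Answer: yes — both canonical forms are mix(a, b, h(h(mix(f(f(mix(c, c, d), h(c), f(c, b, d)), mix(a, a, a, b, c, c, h(d)), mix(a, d, f(a, b, d))), f(mix(f(a, d, b), h(d)), mix(b, d, f(b, c, b)), f(mix(a, d, d), mix(a, c, d), mix(a, b, b, c))), h(mix(a, b, b, b, f(d, c, a), h(d))), h(mix(b, c, c, d, d, h(c), h(d)))))))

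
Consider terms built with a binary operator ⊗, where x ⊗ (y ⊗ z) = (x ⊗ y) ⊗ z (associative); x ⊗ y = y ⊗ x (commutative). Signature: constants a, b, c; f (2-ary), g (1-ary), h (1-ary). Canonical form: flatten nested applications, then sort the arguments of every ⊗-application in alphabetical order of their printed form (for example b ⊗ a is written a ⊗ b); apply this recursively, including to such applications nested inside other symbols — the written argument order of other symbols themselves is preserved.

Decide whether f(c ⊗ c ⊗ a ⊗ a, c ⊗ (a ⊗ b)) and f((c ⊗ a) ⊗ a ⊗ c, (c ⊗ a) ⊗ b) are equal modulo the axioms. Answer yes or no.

Left:  f(c ⊗ c ⊗ a ⊗ a, c ⊗ (a ⊗ b))
  Focus inside:  c ⊗ (a ⊗ b)
  Merge nested applications:  c ⊗ a ⊗ b
  Sort:  a ⊗ b ⊗ c
  Rebuild:  f(a ⊗ a ⊗ c ⊗ c, a ⊗ b ⊗ c)
Right:  f((c ⊗ a) ⊗ a ⊗ c, (c ⊗ a) ⊗ b)
  Descend into:  (c ⊗ a) ⊗ a ⊗ c
  Flatten:  c ⊗ a ⊗ a ⊗ c
  Sort:  a ⊗ a ⊗ c ⊗ c
  Reassemble:  f(a ⊗ a ⊗ c ⊗ c, a ⊗ b ⊗ c)

Answer: yes — both canonical forms are f(a ⊗ a ⊗ c ⊗ c, a ⊗ b ⊗ c)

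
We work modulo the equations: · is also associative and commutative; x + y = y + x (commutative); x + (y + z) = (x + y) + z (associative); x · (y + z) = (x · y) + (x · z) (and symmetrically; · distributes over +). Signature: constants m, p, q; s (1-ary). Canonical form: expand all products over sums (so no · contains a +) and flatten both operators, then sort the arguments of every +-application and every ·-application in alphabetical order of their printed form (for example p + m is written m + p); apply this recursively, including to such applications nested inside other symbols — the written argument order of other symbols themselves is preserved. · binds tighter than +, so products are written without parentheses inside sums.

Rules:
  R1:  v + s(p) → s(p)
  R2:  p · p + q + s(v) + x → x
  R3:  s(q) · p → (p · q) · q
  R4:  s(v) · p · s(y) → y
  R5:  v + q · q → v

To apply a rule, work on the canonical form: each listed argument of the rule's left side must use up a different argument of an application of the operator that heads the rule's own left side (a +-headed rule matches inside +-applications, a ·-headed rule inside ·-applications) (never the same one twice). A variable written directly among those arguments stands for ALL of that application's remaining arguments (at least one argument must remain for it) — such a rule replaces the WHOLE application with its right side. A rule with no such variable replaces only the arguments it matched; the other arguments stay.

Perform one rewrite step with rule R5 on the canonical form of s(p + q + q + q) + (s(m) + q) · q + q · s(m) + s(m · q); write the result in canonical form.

Canonical form:  q · q + q · s(m) + q · s(m) + s(m · q) + s(p + q + q + q)
Match R5:  consume q · q;  v := q · s(m) + q · s(m) + s(m · q) + s(p + q + q + q)
The variable takes the whole remainder — replace the entire application.
Giving:  q · s(m) + q · s(m) + s(m · q) + s(p + q + q + q)

Answer: q · s(m) + q · s(m) + s(m · q) + s(p + q + q + q)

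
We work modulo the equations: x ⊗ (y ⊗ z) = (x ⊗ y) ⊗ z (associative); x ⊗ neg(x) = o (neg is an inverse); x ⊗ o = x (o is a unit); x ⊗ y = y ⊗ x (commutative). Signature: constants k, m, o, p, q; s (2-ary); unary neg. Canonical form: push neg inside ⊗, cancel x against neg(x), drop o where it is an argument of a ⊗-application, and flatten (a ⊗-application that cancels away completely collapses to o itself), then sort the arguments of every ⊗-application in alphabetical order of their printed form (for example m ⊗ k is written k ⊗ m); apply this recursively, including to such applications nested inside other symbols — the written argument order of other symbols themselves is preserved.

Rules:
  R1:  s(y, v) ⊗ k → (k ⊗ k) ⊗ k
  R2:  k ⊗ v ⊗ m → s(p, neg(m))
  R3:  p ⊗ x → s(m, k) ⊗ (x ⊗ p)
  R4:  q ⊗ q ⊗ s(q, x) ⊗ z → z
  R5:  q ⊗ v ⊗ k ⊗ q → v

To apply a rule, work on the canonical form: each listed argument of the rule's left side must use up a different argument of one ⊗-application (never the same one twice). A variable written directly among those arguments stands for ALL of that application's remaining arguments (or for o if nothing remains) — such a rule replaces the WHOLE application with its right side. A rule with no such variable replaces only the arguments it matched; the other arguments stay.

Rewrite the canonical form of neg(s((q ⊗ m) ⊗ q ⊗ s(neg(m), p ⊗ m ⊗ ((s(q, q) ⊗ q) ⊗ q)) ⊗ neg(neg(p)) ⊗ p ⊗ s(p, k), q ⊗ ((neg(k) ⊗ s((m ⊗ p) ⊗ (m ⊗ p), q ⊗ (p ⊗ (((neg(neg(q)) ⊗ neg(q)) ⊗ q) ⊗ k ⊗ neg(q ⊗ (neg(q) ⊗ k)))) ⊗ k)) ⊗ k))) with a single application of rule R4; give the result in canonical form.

Canonical form:  neg(s(m ⊗ p ⊗ p ⊗ q ⊗ q ⊗ s(neg(m), m ⊗ p ⊗ q ⊗ q ⊗ s(q, q)) ⊗ s(p, k), q ⊗ s(m ⊗ m ⊗ p ⊗ p, k ⊗ p ⊗ q ⊗ q)))
R4 matches:  uses q, q, s(q, q);  x := q, z := m ⊗ p
Every leftover argument binds to the variable; the entire application is replaced.
Giving:  neg(s(m ⊗ p ⊗ p ⊗ q ⊗ q ⊗ s(neg(m), m ⊗ p) ⊗ s(p, k), q ⊗ s(m ⊗ m ⊗ p ⊗ p, k ⊗ p ⊗ q ⊗ q)))

Answer: neg(s(m ⊗ p ⊗ p ⊗ q ⊗ q ⊗ s(neg(m), m ⊗ p) ⊗ s(p, k), q ⊗ s(m ⊗ m ⊗ p ⊗ p, k ⊗ p ⊗ q ⊗ q)))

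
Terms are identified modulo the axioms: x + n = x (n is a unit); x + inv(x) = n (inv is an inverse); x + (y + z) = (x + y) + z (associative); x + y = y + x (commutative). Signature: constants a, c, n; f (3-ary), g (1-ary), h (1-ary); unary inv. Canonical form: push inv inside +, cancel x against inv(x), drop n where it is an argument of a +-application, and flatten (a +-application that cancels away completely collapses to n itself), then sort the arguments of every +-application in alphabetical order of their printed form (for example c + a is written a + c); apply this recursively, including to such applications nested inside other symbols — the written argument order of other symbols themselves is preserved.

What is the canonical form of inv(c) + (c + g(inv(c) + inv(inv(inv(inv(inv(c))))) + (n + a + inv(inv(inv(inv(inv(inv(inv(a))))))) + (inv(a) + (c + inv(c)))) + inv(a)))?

Answer: g(inv(a) + inv(a) + inv(c) + inv(c))

Derivation:
Push inv inside:  distribute inv over + and collapse double inv
Cancel:  c cancels
Combine occurrences:  g(inv(a) + inv(a) + inv(c) + inv(c))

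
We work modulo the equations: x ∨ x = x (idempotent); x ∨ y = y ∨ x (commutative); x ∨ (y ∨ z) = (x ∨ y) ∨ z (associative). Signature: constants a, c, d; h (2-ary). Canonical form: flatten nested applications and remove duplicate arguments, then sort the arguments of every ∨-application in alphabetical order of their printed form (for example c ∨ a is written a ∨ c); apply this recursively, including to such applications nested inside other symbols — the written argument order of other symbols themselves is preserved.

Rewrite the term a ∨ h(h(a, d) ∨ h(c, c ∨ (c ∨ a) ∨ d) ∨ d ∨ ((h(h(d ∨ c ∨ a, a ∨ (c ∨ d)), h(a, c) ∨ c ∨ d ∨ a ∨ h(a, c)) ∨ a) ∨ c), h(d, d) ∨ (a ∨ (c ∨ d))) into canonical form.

Inside:  h(h(a, d) ∨ h(c, c ∨ (c ∨ a) ∨ d) ∨ d ∨ ((h(h(d ∨ c ∨ a, a ∨ (c ∨ d)), h(a, c) ∨ c ∨ d ∨ a ∨ h(a, c)) ∨ a) ∨ c), h(d, d) ∨ (a ∨ (c ∨ d)))  →  h(a ∨ c ∨ d ∨ h(a, d) ∨ h(c, a ∨ c ∨ d) ∨ h(h(a ∨ c ∨ d, a ∨ c ∨ d), a ∨ c ∨ d ∨ h(a, c)), a ∨ c ∨ d ∨ h(d, d))
Sort arguments:  a ∨ h(a ∨ c ∨ d ∨ h(a, d) ∨ h(c, a ∨ c ∨ d) ∨ h(h(a ∨ c ∨ d, a ∨ c ∨ d), a ∨ c ∨ d ∨ h(a, c)), a ∨ c ∨ d ∨ h(d, d))

Answer: a ∨ h(a ∨ c ∨ d ∨ h(a, d) ∨ h(c, a ∨ c ∨ d) ∨ h(h(a ∨ c ∨ d, a ∨ c ∨ d), a ∨ c ∨ d ∨ h(a, c)), a ∨ c ∨ d ∨ h(d, d))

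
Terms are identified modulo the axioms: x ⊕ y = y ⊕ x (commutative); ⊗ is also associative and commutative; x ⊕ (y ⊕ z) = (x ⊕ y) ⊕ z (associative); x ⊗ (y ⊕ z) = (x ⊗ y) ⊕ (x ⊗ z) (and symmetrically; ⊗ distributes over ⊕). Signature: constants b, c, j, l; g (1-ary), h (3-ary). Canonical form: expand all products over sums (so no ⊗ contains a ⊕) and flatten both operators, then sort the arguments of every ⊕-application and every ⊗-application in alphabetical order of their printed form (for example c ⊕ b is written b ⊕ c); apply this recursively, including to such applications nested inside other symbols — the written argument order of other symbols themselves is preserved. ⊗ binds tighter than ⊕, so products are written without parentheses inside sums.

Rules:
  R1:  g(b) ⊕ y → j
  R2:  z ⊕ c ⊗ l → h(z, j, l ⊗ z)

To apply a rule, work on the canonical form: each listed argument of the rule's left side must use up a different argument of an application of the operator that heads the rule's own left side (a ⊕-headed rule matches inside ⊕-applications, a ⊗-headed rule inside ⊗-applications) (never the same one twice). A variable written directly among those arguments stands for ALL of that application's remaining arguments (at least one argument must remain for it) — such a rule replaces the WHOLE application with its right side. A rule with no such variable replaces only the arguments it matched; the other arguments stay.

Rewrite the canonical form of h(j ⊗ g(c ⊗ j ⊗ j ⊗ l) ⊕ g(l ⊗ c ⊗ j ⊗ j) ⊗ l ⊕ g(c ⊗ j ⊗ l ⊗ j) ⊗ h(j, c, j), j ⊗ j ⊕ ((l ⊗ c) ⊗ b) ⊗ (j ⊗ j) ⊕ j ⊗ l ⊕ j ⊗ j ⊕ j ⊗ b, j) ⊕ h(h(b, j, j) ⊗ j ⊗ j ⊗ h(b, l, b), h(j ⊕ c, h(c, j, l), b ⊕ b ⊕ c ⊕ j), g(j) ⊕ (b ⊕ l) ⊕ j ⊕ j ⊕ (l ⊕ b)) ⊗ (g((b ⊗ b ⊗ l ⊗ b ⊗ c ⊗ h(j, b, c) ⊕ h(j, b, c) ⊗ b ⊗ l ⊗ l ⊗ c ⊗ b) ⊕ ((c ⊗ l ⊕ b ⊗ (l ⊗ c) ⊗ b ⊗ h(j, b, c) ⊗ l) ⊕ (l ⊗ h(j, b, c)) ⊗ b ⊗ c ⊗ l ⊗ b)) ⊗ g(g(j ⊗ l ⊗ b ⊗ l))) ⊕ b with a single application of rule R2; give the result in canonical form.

Answer: b ⊕ g(g(b ⊗ j ⊗ l ⊗ l)) ⊗ g(h(b ⊗ b ⊗ b ⊗ c ⊗ h(j, b, c) ⊗ l ⊕ b ⊗ b ⊗ c ⊗ h(j, b, c) ⊗ l ⊗ l ⊕ b ⊗ b ⊗ c ⊗ h(j, b, c) ⊗ l ⊗ l ⊕ b ⊗ b ⊗ c ⊗ h(j, b, c) ⊗ l ⊗ l, j, b ⊗ b ⊗ b ⊗ c ⊗ h(j, b, c) ⊗ l ⊗ l ⊕ b ⊗ b ⊗ c ⊗ h(j, b, c) ⊗ l ⊗ l ⊗ l ⊕ b ⊗ b ⊗ c ⊗ h(j, b, c) ⊗ l ⊗ l ⊗ l ⊕ b ⊗ b ⊗ c ⊗ h(j, b, c) ⊗ l ⊗ l ⊗ l)) ⊗ h(h(b, j, j) ⊗ h(b, l, b) ⊗ j ⊗ j, h(c ⊕ j, h(c, j, l), b ⊕ b ⊕ c ⊕ j), b ⊕ b ⊕ g(j) ⊕ j ⊕ j ⊕ l ⊕ l) ⊕ h(g(c ⊗ j ⊗ j ⊗ l) ⊗ h(j, c, j) ⊕ g(c ⊗ j ⊗ j ⊗ l) ⊗ j ⊕ g(c ⊗ j ⊗ j ⊗ l) ⊗ l, b ⊗ c ⊗ j ⊗ j ⊗ l ⊕ b ⊗ j ⊕ j ⊗ j ⊕ j ⊗ j ⊕ j ⊗ l, j)

Derivation:
Canonical form:  b ⊕ g(b ⊗ b ⊗ b ⊗ c ⊗ h(j, b, c) ⊗ l ⊕ b ⊗ b ⊗ c ⊗ h(j, b, c) ⊗ l ⊗ l ⊕ b ⊗ b ⊗ c ⊗ h(j, b, c) ⊗ l ⊗ l ⊕ b ⊗ b ⊗ c ⊗ h(j, b, c) ⊗ l ⊗ l ⊕ c ⊗ l) ⊗ g(g(b ⊗ j ⊗ l ⊗ l)) ⊗ h(h(b, j, j) ⊗ h(b, l, b) ⊗ j ⊗ j, h(c ⊕ j, h(c, j, l), b ⊕ b ⊕ c ⊕ j), b ⊕ b ⊕ g(j) ⊕ j ⊕ j ⊕ l ⊕ l) ⊕ h(g(c ⊗ j ⊗ j ⊗ l) ⊗ h(j, c, j) ⊕ g(c ⊗ j ⊗ j ⊗ l) ⊗ j ⊕ g(c ⊗ j ⊗ j ⊗ l) ⊗ l, b ⊗ c ⊗ j ⊗ j ⊗ l ⊕ b ⊗ j ⊕ j ⊗ j ⊕ j ⊗ j ⊕ j ⊗ l, j)
R2 matches:  uses c ⊗ l;  z := b ⊗ b ⊗ b ⊗ c ⊗ h(j, b, c) ⊗ l ⊕ b ⊗ b ⊗ c ⊗ h(j, b, c) ⊗ l ⊗ l ⊕ b ⊗ b ⊗ c ⊗ h(j, b, c) ⊗ l ⊗ l ⊕ b ⊗ b ⊗ c ⊗ h(j, b, c) ⊗ l ⊗ l
The variable takes the whole remainder — replace the entire application.
New term:  b ⊕ g(g(b ⊗ j ⊗ l ⊗ l)) ⊗ g(h(b ⊗ b ⊗ b ⊗ c ⊗ h(j, b, c) ⊗ l ⊕ b ⊗ b ⊗ c ⊗ h(j, b, c) ⊗ l ⊗ l ⊕ b ⊗ b ⊗ c ⊗ h(j, b, c) ⊗ l ⊗ l ⊕ b ⊗ b ⊗ c ⊗ h(j, b, c) ⊗ l ⊗ l, j, b ⊗ b ⊗ b ⊗ c ⊗ h(j, b, c) ⊗ l ⊗ l ⊕ b ⊗ b ⊗ c ⊗ h(j, b, c) ⊗ l ⊗ l ⊗ l ⊕ b ⊗ b ⊗ c ⊗ h(j, b, c) ⊗ l ⊗ l ⊗ l ⊕ b ⊗ b ⊗ c ⊗ h(j, b, c) ⊗ l ⊗ l ⊗ l)) ⊗ h(h(b, j, j) ⊗ h(b, l, b) ⊗ j ⊗ j, h(c ⊕ j, h(c, j, l), b ⊕ b ⊕ c ⊕ j), b ⊕ b ⊕ g(j) ⊕ j ⊕ j ⊕ l ⊕ l) ⊕ h(g(c ⊗ j ⊗ j ⊗ l) ⊗ h(j, c, j) ⊕ g(c ⊗ j ⊗ j ⊗ l) ⊗ j ⊕ g(c ⊗ j ⊗ j ⊗ l) ⊗ l, b ⊗ c ⊗ j ⊗ j ⊗ l ⊕ b ⊗ j ⊕ j ⊗ j ⊕ j ⊗ j ⊕ j ⊗ l, j)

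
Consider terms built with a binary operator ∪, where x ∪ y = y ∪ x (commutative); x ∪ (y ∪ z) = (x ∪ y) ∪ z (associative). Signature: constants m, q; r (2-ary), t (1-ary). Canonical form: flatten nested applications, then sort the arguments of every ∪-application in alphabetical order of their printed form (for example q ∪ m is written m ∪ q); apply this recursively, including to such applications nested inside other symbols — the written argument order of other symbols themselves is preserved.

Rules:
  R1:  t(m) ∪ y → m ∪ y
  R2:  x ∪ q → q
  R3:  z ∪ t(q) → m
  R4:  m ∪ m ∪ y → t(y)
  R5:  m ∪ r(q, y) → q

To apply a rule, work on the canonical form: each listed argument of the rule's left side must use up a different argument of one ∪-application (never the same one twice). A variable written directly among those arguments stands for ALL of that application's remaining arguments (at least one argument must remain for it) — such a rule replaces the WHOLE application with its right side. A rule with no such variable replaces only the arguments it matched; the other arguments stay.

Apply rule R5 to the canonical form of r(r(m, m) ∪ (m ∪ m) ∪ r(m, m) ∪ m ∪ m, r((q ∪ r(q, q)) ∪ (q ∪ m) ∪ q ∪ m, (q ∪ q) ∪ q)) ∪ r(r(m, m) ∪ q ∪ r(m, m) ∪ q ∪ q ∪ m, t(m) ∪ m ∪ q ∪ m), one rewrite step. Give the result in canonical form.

Canonical form:  r(m ∪ m ∪ m ∪ m ∪ r(m, m) ∪ r(m, m), r(m ∪ m ∪ q ∪ q ∪ q ∪ r(q, q), q ∪ q ∪ q)) ∪ r(m ∪ q ∪ q ∪ q ∪ r(m, m) ∪ r(m, m), m ∪ m ∪ q ∪ t(m))
Match R5:  consume m, r(q, q);  y := q
New term:  r(m ∪ m ∪ m ∪ m ∪ r(m, m) ∪ r(m, m), r(m ∪ q ∪ q ∪ q ∪ q, q ∪ q ∪ q)) ∪ r(m ∪ q ∪ q ∪ q ∪ r(m, m) ∪ r(m, m), m ∪ m ∪ q ∪ t(m))

Answer: r(m ∪ m ∪ m ∪ m ∪ r(m, m) ∪ r(m, m), r(m ∪ q ∪ q ∪ q ∪ q, q ∪ q ∪ q)) ∪ r(m ∪ q ∪ q ∪ q ∪ r(m, m) ∪ r(m, m), m ∪ m ∪ q ∪ t(m))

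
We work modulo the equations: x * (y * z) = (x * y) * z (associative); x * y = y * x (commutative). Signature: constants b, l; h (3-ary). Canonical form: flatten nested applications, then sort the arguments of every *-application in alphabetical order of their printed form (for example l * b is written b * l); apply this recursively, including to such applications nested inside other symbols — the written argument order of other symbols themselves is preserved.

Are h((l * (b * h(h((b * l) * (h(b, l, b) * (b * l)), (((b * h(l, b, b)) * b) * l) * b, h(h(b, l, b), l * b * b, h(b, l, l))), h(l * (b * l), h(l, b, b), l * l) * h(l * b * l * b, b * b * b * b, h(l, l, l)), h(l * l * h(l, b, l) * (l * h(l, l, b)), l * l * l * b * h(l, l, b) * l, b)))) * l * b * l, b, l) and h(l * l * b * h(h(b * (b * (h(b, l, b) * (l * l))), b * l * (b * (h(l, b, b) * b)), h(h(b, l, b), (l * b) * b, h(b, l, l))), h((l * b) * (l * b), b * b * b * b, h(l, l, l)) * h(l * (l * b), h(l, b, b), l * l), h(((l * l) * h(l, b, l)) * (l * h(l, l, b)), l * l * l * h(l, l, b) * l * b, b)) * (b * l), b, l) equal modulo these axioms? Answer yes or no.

Answer: yes — both canonical forms are h(b * b * h(h(b * b * h(b, l, b) * l * l, b * b * b * h(l, b, b) * l, h(h(b, l, b), b * b * l, h(b, l, l))), h(b * b * l * l, b * b * b * b, h(l, l, l)) * h(b * l * l, h(l, b, b), l * l), h(h(l, b, l) * h(l, l, b) * l * l * l, b * h(l, l, b) * l * l * l * l, b)) * l * l * l, b, l)

Derivation:
Left:  h((l * (b * h(h((b * l) * (h(b, l, b) * (b * l)), (((b * h(l, b, b)) * b) * l) * b, h(h(b, l, b), l * b * b, h(b, l, l))), h(l * (b * l), h(l, b, b), l * l) * h(l * b * l * b, b * b * b * b, h(l, l, l)), h(l * l * h(l, b, l) * (l * h(l, l, b)), l * l * l * b * h(l, l, b) * l, b)))) * l * b * l, b, l)
  Descend into:  (l * (b * h(h((b * l) * (h(b, l, b) * (b * l)), (((b * h(l, b, b)) * b) * l) * b, h(h(b, l, b), l * b * b, h(b, l, l))), h(l * (b * l), h(l, b, b), l * l) * h(l * b * l * b, b * b * b * b, h(l, l, l)), h(l * l * h(l, b, l) * (l * h(l, l, b)), l * l * l * b * h(l, l, b) * l, b)))) * l * b * l
  Merge nested applications:  l * b * h(h((b * l) * (h(b, l, b) * (b * l)), (((b * h(l, b, b)) * b) * l) * b, h(h(b, l, b), l * b * b, h(b, l, l))), h(l * (b * l), h(l, b, b), l * l) * h(l * b * l * b, b * b * b * b, h(l, l, l)), h(l * l * h(l, b, l) * (l * h(l, l, b)), l * l * l * b * h(l, l, b) * l, b)) * l * b * l
  Simplify inside:  h(h((b * l) * (h(b, l, b) * (b * l)), (((b * h(l, b, b)) * b) * l) * b, h(h(b, l, b), l * b * b, h(b, l, l))), h(l * (b * l), h(l, b, b), l * l) * h(l * b * l * b, b * b * b * b, h(l, l, l)), h(l * l * h(l, b, l) * (l * h(l, l, b)), l * l * l * b * h(l, l, b) * l, b))  →  h(h(b * b * h(b, l, b) * l * l, b * b * b * h(l, b, b) * l, h(h(b, l, b), b * b * l, h(b, l, l))), h(b * b * l * l, b * b * b * b, h(l, l, l)) * h(b * l * l, h(l, b, b), l * l), h(h(l, b, l) * h(l, l, b) * l * l * l, b * h(l, l, b) * l * l * l * l, b))
  Sort:  b * b * h(h(b * b * h(b, l, b) * l * l, b * b * b * h(l, b, b) * l, h(h(b, l, b), b * b * l, h(b, l, l))), h(b * b * l * l, b * b * b * b, h(l, l, l)) * h(b * l * l, h(l, b, b), l * l), h(h(l, b, l) * h(l, l, b) * l * l * l, b * h(l, l, b) * l * l * l * l, b)) * l * l * l
  Put back:  h(b * b * h(h(b * b * h(b, l, b) * l * l, b * b * b * h(l, b, b) * l, h(h(b, l, b), b * b * l, h(b, l, l))), h(b * b * l * l, b * b * b * b, h(l, l, l)) * h(b * l * l, h(l, b, b), l * l), h(h(l, b, l) * h(l, l, b) * l * l * l, b * h(l, l, b) * l * l * l * l, b)) * l * l * l, b, l)
Right:  h(l * l * b * h(h(b * (b * (h(b, l, b) * (l * l))), b * l * (b * (h(l, b, b) * b)), h(h(b, l, b), (l * b) * b, h(b, l, l))), h((l * b) * (l * b), b * b * b * b, h(l, l, l)) * h(l * (l * b), h(l, b, b), l * l), h(((l * l) * h(l, b, l)) * (l * h(l, l, b)), l * l * l * h(l, l, b) * l * b, b)) * (b * l), b, l)
  Descend into:  l * l * b * h(h(b * (b * (h(b, l, b) * (l * l))), b * l * (b * (h(l, b, b) * b)), h(h(b, l, b), (l * b) * b, h(b, l, l))), h((l * b) * (l * b), b * b * b * b, h(l, l, l)) * h(l * (l * b), h(l, b, b), l * l), h(((l * l) * h(l, b, l)) * (l * h(l, l, b)), l * l * l * h(l, l, b) * l * b, b)) * (b * l)
  Un-nest:  l * l * b * h(h(b * (b * (h(b, l, b) * (l * l))), b * l * (b * (h(l, b, b) * b)), h(h(b, l, b), (l * b) * b, h(b, l, l))), h((l * b) * (l * b), b * b * b * b, h(l, l, l)) * h(l * (l * b), h(l, b, b), l * l), h(((l * l) * h(l, b, l)) * (l * h(l, l, b)), l * l * l * h(l, l, b) * l * b, b)) * b * l
  Canonicalize subterm:  h(h(b * (b * (h(b, l, b) * (l * l))), b * l * (b * (h(l, b, b) * b)), h(h(b, l, b), (l * b) * b, h(b, l, l))), h((l * b) * (l * b), b * b * b * b, h(l, l, l)) * h(l * (l * b), h(l, b, b), l * l), h(((l * l) * h(l, b, l)) * (l * h(l, l, b)), l * l * l * h(l, l, b) * l * b, b))  →  h(h(b * b * h(b, l, b) * l * l, b * b * b * h(l, b, b) * l, h(h(b, l, b), b * b * l, h(b, l, l))), h(b * b * l * l, b * b * b * b, h(l, l, l)) * h(b * l * l, h(l, b, b), l * l), h(h(l, b, l) * h(l, l, b) * l * l * l, b * h(l, l, b) * l * l * l * l, b))
  Sort arguments:  b * b * h(h(b * b * h(b, l, b) * l * l, b * b * b * h(l, b, b) * l, h(h(b, l, b), b * b * l, h(b, l, l))), h(b * b * l * l, b * b * b * b, h(l, l, l)) * h(b * l * l, h(l, b, b), l * l), h(h(l, b, l) * h(l, l, b) * l * l * l, b * h(l, l, b) * l * l * l * l, b)) * l * l * l
  Put back:  h(b * b * h(h(b * b * h(b, l, b) * l * l, b * b * b * h(l, b, b) * l, h(h(b, l, b), b * b * l, h(b, l, l))), h(b * b * l * l, b * b * b * b, h(l, l, l)) * h(b * l * l, h(l, b, b), l * l), h(h(l, b, l) * h(l, l, b) * l * l * l, b * h(l, l, b) * l * l * l * l, b)) * l * l * l, b, l)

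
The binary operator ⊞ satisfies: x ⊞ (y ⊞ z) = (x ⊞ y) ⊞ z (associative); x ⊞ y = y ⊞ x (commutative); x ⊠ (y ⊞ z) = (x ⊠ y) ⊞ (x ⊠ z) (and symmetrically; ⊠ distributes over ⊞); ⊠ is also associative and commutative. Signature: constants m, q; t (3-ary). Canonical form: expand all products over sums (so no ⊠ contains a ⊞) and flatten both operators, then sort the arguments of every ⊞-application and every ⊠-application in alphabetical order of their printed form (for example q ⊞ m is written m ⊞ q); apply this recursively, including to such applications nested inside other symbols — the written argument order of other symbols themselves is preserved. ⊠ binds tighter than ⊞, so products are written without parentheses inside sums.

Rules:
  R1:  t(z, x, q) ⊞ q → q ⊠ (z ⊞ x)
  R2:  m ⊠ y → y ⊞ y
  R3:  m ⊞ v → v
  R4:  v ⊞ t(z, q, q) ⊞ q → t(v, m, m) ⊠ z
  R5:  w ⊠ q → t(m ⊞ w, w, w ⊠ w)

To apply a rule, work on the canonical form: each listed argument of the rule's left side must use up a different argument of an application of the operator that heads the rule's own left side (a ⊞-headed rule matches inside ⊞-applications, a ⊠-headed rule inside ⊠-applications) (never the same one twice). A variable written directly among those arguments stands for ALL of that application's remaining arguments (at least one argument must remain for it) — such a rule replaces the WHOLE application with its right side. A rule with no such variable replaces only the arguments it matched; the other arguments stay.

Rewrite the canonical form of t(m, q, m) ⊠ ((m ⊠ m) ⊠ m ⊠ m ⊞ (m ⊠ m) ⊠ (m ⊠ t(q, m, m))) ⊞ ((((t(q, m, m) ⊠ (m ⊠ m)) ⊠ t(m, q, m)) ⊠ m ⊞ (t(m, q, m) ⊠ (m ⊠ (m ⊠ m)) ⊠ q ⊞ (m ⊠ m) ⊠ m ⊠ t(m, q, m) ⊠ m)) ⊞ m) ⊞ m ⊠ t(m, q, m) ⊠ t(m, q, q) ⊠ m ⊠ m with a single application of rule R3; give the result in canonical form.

Canonical form:  m ⊞ m ⊠ m ⊠ m ⊠ m ⊠ t(m, q, m) ⊞ m ⊠ m ⊠ m ⊠ m ⊠ t(m, q, m) ⊞ m ⊠ m ⊠ m ⊠ q ⊠ t(m, q, m) ⊞ m ⊠ m ⊠ m ⊠ t(m, q, m) ⊠ t(m, q, q) ⊞ m ⊠ m ⊠ m ⊠ t(m, q, m) ⊠ t(q, m, m) ⊞ m ⊠ m ⊠ m ⊠ t(m, q, m) ⊠ t(q, m, m)
Match R3:  consume m;  v := m ⊠ m ⊠ m ⊠ m ⊠ t(m, q, m) ⊞ m ⊠ m ⊠ m ⊠ m ⊠ t(m, q, m) ⊞ m ⊠ m ⊠ m ⊠ q ⊠ t(m, q, m) ⊞ m ⊠ m ⊠ m ⊠ t(m, q, m) ⊠ t(m, q, q) ⊞ m ⊠ m ⊠ m ⊠ t(m, q, m) ⊠ t(q, m, m) ⊞ m ⊠ m ⊠ m ⊠ t(m, q, m) ⊠ t(q, m, m)
Every leftover argument binds to the variable; the entire application is replaced.
New term:  m ⊠ m ⊠ m ⊠ m ⊠ t(m, q, m) ⊞ m ⊠ m ⊠ m ⊠ m ⊠ t(m, q, m) ⊞ m ⊠ m ⊠ m ⊠ q ⊠ t(m, q, m) ⊞ m ⊠ m ⊠ m ⊠ t(m, q, m) ⊠ t(m, q, q) ⊞ m ⊠ m ⊠ m ⊠ t(m, q, m) ⊠ t(q, m, m) ⊞ m ⊠ m ⊠ m ⊠ t(m, q, m) ⊠ t(q, m, m)

Answer: m ⊠ m ⊠ m ⊠ m ⊠ t(m, q, m) ⊞ m ⊠ m ⊠ m ⊠ m ⊠ t(m, q, m) ⊞ m ⊠ m ⊠ m ⊠ q ⊠ t(m, q, m) ⊞ m ⊠ m ⊠ m ⊠ t(m, q, m) ⊠ t(m, q, q) ⊞ m ⊠ m ⊠ m ⊠ t(m, q, m) ⊠ t(q, m, m) ⊞ m ⊠ m ⊠ m ⊠ t(m, q, m) ⊠ t(q, m, m)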